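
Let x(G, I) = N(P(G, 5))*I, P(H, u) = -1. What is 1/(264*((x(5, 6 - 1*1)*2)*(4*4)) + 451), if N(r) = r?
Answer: -1/41789 ≈ -2.3930e-5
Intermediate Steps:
x(G, I) = -I
1/(264*((x(5, 6 - 1*1)*2)*(4*4)) + 451) = 1/(264*((-(6 - 1*1)*2)*(4*4)) + 451) = 1/(264*((-(6 - 1)*2)*16) + 451) = 1/(264*((-1*5*2)*16) + 451) = 1/(264*(-5*2*16) + 451) = 1/(264*(-10*16) + 451) = 1/(264*(-160) + 451) = 1/(-42240 + 451) = 1/(-41789) = -1/41789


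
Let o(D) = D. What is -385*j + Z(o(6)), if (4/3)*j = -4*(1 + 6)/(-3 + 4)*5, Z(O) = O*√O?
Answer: 40425 + 6*√6 ≈ 40440.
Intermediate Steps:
Z(O) = O^(3/2)
j = -105 (j = 3*(-4*(1 + 6)/(-3 + 4)*5)/4 = 3*(-28/1*5)/4 = 3*(-28*5)/4 = (¾)*(-140) = -105)
-385*j + Z(o(6)) = -385*(-105) + 6^(3/2) = 40425 + 6*√6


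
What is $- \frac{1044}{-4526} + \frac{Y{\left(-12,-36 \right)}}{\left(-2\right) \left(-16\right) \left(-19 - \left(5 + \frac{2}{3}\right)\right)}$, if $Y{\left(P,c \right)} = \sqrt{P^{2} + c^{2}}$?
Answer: $\frac{522}{2263} - \frac{9 \sqrt{10}}{592} \approx 0.18259$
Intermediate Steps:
$- \frac{1044}{-4526} + \frac{Y{\left(-12,-36 \right)}}{\left(-2\right) \left(-16\right) \left(-19 - \left(5 + \frac{2}{3}\right)\right)} = - \frac{1044}{-4526} + \frac{\sqrt{\left(-12\right)^{2} + \left(-36\right)^{2}}}{\left(-2\right) \left(-16\right) \left(-19 - \left(5 + \frac{2}{3}\right)\right)} = \left(-1044\right) \left(- \frac{1}{4526}\right) + \frac{\sqrt{144 + 1296}}{32 \left(-19 - \frac{17}{3}\right)} = \frac{522}{2263} + \frac{\sqrt{1440}}{32 \left(-19 - \frac{17}{3}\right)} = \frac{522}{2263} + \frac{12 \sqrt{10}}{32 \left(-19 - \frac{17}{3}\right)} = \frac{522}{2263} + \frac{12 \sqrt{10}}{32 \left(- \frac{74}{3}\right)} = \frac{522}{2263} + \frac{12 \sqrt{10}}{- \frac{2368}{3}} = \frac{522}{2263} + 12 \sqrt{10} \left(- \frac{3}{2368}\right) = \frac{522}{2263} - \frac{9 \sqrt{10}}{592}$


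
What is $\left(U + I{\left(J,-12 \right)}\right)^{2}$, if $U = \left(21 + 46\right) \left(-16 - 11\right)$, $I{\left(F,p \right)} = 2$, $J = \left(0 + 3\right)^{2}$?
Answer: $3265249$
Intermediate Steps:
$J = 9$ ($J = 3^{2} = 9$)
$U = -1809$ ($U = 67 \left(-27\right) = -1809$)
$\left(U + I{\left(J,-12 \right)}\right)^{2} = \left(-1809 + 2\right)^{2} = \left(-1807\right)^{2} = 3265249$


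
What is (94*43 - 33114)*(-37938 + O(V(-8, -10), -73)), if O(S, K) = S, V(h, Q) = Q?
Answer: 1103224256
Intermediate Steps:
(94*43 - 33114)*(-37938 + O(V(-8, -10), -73)) = (94*43 - 33114)*(-37938 - 10) = (4042 - 33114)*(-37948) = -29072*(-37948) = 1103224256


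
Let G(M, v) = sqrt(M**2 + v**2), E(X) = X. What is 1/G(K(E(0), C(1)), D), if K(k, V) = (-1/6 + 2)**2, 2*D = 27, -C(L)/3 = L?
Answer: 36*sqrt(250837)/250837 ≈ 0.071880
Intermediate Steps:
C(L) = -3*L
D = 27/2 (D = (1/2)*27 = 27/2 ≈ 13.500)
K(k, V) = 121/36 (K(k, V) = (-1*1/6 + 2)**2 = (-1/6 + 2)**2 = (11/6)**2 = 121/36)
1/G(K(E(0), C(1)), D) = 1/(sqrt((121/36)**2 + (27/2)**2)) = 1/(sqrt(14641/1296 + 729/4)) = 1/(sqrt(250837/1296)) = 1/(sqrt(250837)/36) = 36*sqrt(250837)/250837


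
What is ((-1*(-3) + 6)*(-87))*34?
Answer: -26622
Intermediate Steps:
((-1*(-3) + 6)*(-87))*34 = ((3 + 6)*(-87))*34 = (9*(-87))*34 = -783*34 = -26622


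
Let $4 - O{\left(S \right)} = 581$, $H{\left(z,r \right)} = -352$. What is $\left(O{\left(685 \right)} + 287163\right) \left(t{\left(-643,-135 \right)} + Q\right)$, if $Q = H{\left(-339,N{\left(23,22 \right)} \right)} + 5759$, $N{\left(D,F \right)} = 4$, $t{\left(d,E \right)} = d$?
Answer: $1365295704$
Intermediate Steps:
$O{\left(S \right)} = -577$ ($O{\left(S \right)} = 4 - 581 = -577$)
$Q = 5407$ ($Q = -352 + 5759 = 5407$)
$\left(O{\left(685 \right)} + 287163\right) \left(t{\left(-643,-135 \right)} + Q\right) = \left(-577 + 287163\right) \left(-643 + 5407\right) = 286586 \cdot 4764 = 1365295704$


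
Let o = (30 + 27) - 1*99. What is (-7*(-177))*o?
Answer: -52038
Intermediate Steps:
o = -42 (o = 57 - 99 = -42)
(-7*(-177))*o = -7*(-177)*(-42) = 1239*(-42) = -52038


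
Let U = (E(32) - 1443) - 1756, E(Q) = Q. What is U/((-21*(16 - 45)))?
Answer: -3167/609 ≈ -5.2003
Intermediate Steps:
U = -3167 (U = (32 - 1443) - 1756 = -1411 - 1756 = -3167)
U/((-21*(16 - 45))) = -3167*(-1/(21*(16 - 45))) = -3167/((-21*(-29))) = -3167/609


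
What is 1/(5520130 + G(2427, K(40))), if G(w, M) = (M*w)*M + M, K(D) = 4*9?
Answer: 1/8665558 ≈ 1.1540e-7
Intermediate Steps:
K(D) = 36
G(w, M) = M + w*M² (G(w, M) = w*M² + M = M + w*M²)
1/(5520130 + G(2427, K(40))) = 1/(5520130 + 36*(1 + 36*2427)) = 1/(5520130 + 36*(1 + 87372)) = 1/(5520130 + 36*87373) = 1/(5520130 + 3145428) = 1/8665558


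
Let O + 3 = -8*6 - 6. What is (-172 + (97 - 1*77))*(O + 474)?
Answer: -63384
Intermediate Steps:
O = -57 (O = -3 + (-8*6 - 6) = -3 + (-48 - 6) = -3 - 54 = -57)
(-172 + (97 - 1*77))*(O + 474) = (-172 + (97 - 1*77))*(-57 + 474) = (-172 + (97 - 77))*417 = (-172 + 20)*417 = -152*417 = -63384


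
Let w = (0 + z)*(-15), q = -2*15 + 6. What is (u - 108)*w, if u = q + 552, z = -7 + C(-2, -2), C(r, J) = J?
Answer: 56700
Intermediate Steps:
q = -24 (q = -30 + 6 = -24)
z = -9 (z = -7 - 2 = -9)
u = 528 (u = -24 + 552 = 528)
w = 135 (w = (0 - 9)*(-15) = -9*(-15) = 135)
(u - 108)*w = (528 - 108)*135 = 420*135 = 56700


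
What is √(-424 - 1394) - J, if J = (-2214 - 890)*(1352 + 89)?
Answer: 4472864 + 3*I*√202 ≈ 4.4729e+6 + 42.638*I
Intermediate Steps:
J = -4472864 (J = -3104*1441 = -4472864)
√(-424 - 1394) - J = √(-424 - 1394) - 1*(-4472864) = √(-1818) + 4472864 = 3*I*√202 + 4472864 = 4472864 + 3*I*√202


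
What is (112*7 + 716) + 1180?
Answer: 2680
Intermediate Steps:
(112*7 + 716) + 1180 = (784 + 716) + 1180 = 1500 + 1180 = 2680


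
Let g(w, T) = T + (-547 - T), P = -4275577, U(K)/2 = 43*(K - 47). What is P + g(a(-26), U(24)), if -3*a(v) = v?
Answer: -4276124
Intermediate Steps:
a(v) = -v/3
U(K) = -4042 + 86*K (U(K) = 2*(43*(K - 47)) = 2*(43*(-47 + K)) = 2*(-2021 + 43*K) = -4042 + 86*K)
g(w, T) = -547
P + g(a(-26), U(24)) = -4275577 - 547 = -4276124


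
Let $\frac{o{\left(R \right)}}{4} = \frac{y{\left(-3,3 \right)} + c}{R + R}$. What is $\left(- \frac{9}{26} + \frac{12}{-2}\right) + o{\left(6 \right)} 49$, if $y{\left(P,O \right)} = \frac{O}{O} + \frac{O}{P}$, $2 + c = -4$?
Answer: $- \frac{2713}{26} \approx -104.35$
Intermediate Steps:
$c = -6$ ($c = -2 - 4 = -6$)
$y{\left(P,O \right)} = 1 + \frac{O}{P}$
$o{\left(R \right)} = - \frac{12}{R}$ ($o{\left(R \right)} = 4 \frac{\frac{3 - 3}{-3} - 6}{R + R} = 4 \frac{\left(- \frac{1}{3}\right) 0 - 6}{2 R} = 4 \left(0 - 6\right) \frac{1}{2 R} = 4 \left(- 6 \frac{1}{2 R}\right) = 4 \left(- \frac{3}{R}\right) = - \frac{12}{R}$)
$\left(- \frac{9}{26} + \frac{12}{-2}\right) + o{\left(6 \right)} 49 = \left(- \frac{9}{26} + \frac{12}{-2}\right) + - \frac{12}{6} \cdot 49 = \left(\left(-9\right) \frac{1}{26} + 12 \left(- \frac{1}{2}\right)\right) + \left(-12\right) \frac{1}{6} \cdot 49 = \left(- \frac{9}{26} - 6\right) - 98 = - \frac{165}{26} - 98 = - \frac{2713}{26}$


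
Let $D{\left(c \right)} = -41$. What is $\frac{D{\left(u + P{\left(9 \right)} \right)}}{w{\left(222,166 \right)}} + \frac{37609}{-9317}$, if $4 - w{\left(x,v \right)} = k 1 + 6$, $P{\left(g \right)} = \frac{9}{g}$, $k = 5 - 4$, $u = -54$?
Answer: $\frac{24470}{2541} \approx 9.6301$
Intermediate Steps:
$k = 1$ ($k = 5 - 4 = 1$)
$w{\left(x,v \right)} = -3$ ($w{\left(x,v \right)} = 4 - \left(1 \cdot 1 + 6\right) = 4 - \left(1 + 6\right) = 4 - 7 = -3$)
$\frac{D{\left(u + P{\left(9 \right)} \right)}}{w{\left(222,166 \right)}} + \frac{37609}{-9317} = - \frac{41}{-3} + \frac{37609}{-9317} = \left(-41\right) \left(- \frac{1}{3}\right) + 37609 \left(- \frac{1}{9317}\right) = \frac{41}{3} - \frac{3419}{847} = \frac{24470}{2541}$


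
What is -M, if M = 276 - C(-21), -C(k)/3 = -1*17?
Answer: -225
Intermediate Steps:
C(k) = 51 (C(k) = -(-3)*17 = -3*(-17) = 51)
M = 225 (M = 276 - 1*51 = 276 - 51 = 225)
-M = -1*225 = -225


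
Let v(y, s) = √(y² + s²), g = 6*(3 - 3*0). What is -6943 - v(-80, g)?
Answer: -7025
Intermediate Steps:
g = 18 (g = 6*(3 + 0) = 6*3 = 18)
v(y, s) = √(s² + y²)
-6943 - v(-80, g) = -6943 - √(18² + (-80)²) = -6943 - √(324 + 6400) = -6943 - √6724 = -6943 - 1*82 = -6943 - 82 = -7025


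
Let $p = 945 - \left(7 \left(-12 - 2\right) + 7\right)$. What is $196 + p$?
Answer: $1232$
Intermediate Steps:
$p = 1036$ ($p = 945 - \left(7 \left(-14\right) + 7\right) = 945 - \left(-98 + 7\right) = 945 - -91 = 945 + 91 = 1036$)
$196 + p = 196 + 1036 = 1232$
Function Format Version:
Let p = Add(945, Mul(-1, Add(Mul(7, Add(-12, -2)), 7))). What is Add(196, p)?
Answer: 1232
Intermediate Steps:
p = 1036 (p = Add(945, Mul(-1, Add(Mul(7, -14), 7))) = Add(945, Mul(-1, Add(-98, 7))) = Add(945, Mul(-1, -91)) = Add(945, 91) = 1036)
Add(196, p) = Add(196, 1036) = 1232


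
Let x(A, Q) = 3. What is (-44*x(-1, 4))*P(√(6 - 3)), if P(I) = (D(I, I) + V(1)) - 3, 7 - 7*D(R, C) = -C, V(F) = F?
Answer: 132 - 132*√3/7 ≈ 99.339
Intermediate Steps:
D(R, C) = 1 + C/7 (D(R, C) = 1 - (-1)*C/7 = 1 + C/7)
P(I) = -1 + I/7 (P(I) = ((1 + I/7) + 1) - 3 = (2 + I/7) - 3 = -1 + I/7)
(-44*x(-1, 4))*P(√(6 - 3)) = (-44*3)*(-1 + √(6 - 3)/7) = -132*(-1 + √3/7) = 132 - 132*√3/7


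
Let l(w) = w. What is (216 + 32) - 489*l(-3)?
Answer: 1715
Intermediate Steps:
(216 + 32) - 489*l(-3) = (216 + 32) - 489*(-3) = 248 + 1467 = 1715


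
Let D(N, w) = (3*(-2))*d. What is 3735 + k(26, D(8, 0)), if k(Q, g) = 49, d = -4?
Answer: 3784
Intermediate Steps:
D(N, w) = 24 (D(N, w) = (3*(-2))*(-4) = -6*(-4) = 24)
3735 + k(26, D(8, 0)) = 3735 + 49 = 3784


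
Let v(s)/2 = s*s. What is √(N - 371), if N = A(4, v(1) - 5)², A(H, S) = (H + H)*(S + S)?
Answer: √1933 ≈ 43.966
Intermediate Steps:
v(s) = 2*s² (v(s) = 2*(s*s) = 2*s²)
A(H, S) = 4*H*S (A(H, S) = (2*H)*(2*S) = 4*H*S)
N = 2304 (N = (4*4*(2*1² - 5))² = (4*4*(2*1 - 5))² = (4*4*(2 - 5))² = (4*4*(-3))² = (-48)² = 2304)
√(N - 371) = √(2304 - 371) = √1933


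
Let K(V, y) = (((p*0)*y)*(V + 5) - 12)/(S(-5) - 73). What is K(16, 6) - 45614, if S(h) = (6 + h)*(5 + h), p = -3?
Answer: -3329810/73 ≈ -45614.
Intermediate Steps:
S(h) = (5 + h)*(6 + h)
K(V, y) = 12/73 (K(V, y) = (((-3*0)*y)*(V + 5) - 12)/((30 + (-5)² + 11*(-5)) - 73) = ((0*y)*(5 + V) - 12)/((30 + 25 - 55) - 73) = (0*(5 + V) - 12)/(0 - 73) = (0 - 12)/(-73) = -12*(-1/73) = 12/73)
K(16, 6) - 45614 = 12/73 - 45614 = -3329810/73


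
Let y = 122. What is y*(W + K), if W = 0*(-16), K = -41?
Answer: -5002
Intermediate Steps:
W = 0
y*(W + K) = 122*(0 - 41) = 122*(-41) = -5002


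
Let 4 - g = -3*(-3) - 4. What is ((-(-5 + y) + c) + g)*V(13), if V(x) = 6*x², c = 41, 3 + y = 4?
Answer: 44616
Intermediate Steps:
y = 1 (y = -3 + 4 = 1)
g = -1 (g = 4 - (-3*(-3) - 4) = 4 - (9 - 4) = 4 - 1*5 = 4 - 5 = -1)
((-(-5 + y) + c) + g)*V(13) = ((-(-5 + 1) + 41) - 1)*(6*13²) = ((-1*(-4) + 41) - 1)*(6*169) = ((4 + 41) - 1)*1014 = (45 - 1)*1014 = 44*1014 = 44616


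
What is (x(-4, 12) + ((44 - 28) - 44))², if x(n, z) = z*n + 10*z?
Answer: 1936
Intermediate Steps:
x(n, z) = 10*z + n*z (x(n, z) = n*z + 10*z = 10*z + n*z)
(x(-4, 12) + ((44 - 28) - 44))² = (12*(10 - 4) + ((44 - 28) - 44))² = (12*6 + (16 - 44))² = (72 - 28)² = 44² = 1936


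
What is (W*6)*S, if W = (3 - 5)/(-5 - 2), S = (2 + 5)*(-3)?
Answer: -36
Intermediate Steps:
S = -21 (S = 7*(-3) = -21)
W = 2/7 (W = -2/(-7) = -2*(-1/7) = 2/7 ≈ 0.28571)
(W*6)*S = ((2/7)*6)*(-21) = (12/7)*(-21) = -36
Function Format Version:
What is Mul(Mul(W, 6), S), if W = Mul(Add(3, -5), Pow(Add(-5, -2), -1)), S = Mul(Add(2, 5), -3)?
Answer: -36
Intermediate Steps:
S = -21 (S = Mul(7, -3) = -21)
W = Rational(2, 7) (W = Mul(-2, Pow(-7, -1)) = Mul(-2, Rational(-1, 7)) = Rational(2, 7) ≈ 0.28571)
Mul(Mul(W, 6), S) = Mul(Mul(Rational(2, 7), 6), -21) = Mul(Rational(12, 7), -21) = -36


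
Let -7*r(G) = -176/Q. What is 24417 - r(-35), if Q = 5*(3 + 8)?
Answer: 854579/35 ≈ 24417.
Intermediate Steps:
Q = 55 (Q = 5*11 = 55)
r(G) = 16/35 (r(G) = -(-176)/(7*55) = -⅐*(-16/5) = 16/35)
24417 - r(-35) = 24417 - 1*16/35 = 24417 - 16/35 = 854579/35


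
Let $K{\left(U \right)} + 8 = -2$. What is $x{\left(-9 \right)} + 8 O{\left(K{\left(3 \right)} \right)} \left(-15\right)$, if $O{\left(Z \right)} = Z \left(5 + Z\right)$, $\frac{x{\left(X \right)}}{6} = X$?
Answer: $-6054$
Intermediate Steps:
$K{\left(U \right)} = -10$ ($K{\left(U \right)} = -8 - 2 = -10$)
$x{\left(X \right)} = 6 X$
$x{\left(-9 \right)} + 8 O{\left(K{\left(3 \right)} \right)} \left(-15\right) = 6 \left(-9\right) + 8 \left(- 10 \left(5 - 10\right)\right) \left(-15\right) = -54 + 8 \left(\left(-10\right) \left(-5\right)\right) \left(-15\right) = -54 + 8 \cdot 50 \left(-15\right) = -54 + 400 \left(-15\right) = -54 - 6000 = -6054$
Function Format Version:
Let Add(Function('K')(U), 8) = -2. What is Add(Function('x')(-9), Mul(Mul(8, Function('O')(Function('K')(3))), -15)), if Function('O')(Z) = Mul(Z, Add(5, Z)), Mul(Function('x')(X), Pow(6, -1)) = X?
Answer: -6054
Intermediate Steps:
Function('K')(U) = -10 (Function('K')(U) = Add(-8, -2) = -10)
Function('x')(X) = Mul(6, X)
Add(Function('x')(-9), Mul(Mul(8, Function('O')(Function('K')(3))), -15)) = Add(Mul(6, -9), Mul(Mul(8, Mul(-10, Add(5, -10))), -15)) = Add(-54, Mul(Mul(8, Mul(-10, -5)), -15)) = Add(-54, Mul(Mul(8, 50), -15)) = Add(-54, Mul(400, -15)) = Add(-54, -6000) = -6054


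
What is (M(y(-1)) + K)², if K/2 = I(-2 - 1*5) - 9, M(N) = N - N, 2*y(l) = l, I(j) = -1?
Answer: 400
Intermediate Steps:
y(l) = l/2
M(N) = 0
K = -20 (K = 2*(-1 - 9) = 2*(-10) = -20)
(M(y(-1)) + K)² = (0 - 20)² = (-20)² = 400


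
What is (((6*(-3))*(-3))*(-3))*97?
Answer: -15714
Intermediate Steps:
(((6*(-3))*(-3))*(-3))*97 = (-18*(-3)*(-3))*97 = (54*(-3))*97 = -162*97 = -15714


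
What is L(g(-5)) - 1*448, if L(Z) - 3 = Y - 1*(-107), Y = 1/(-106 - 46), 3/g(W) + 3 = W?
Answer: -51377/152 ≈ -338.01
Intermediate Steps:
g(W) = 3/(-3 + W)
Y = -1/152 (Y = 1/(-152) = -1/152 ≈ -0.0065789)
L(Z) = 16719/152 (L(Z) = 3 + (-1/152 - 1*(-107)) = 3 + (-1/152 + 107) = 3 + 16263/152 = 16719/152)
L(g(-5)) - 1*448 = 16719/152 - 1*448 = 16719/152 - 448 = -51377/152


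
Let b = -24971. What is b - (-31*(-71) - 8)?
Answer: -27164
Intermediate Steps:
b - (-31*(-71) - 8) = -24971 - (-31*(-71) - 8) = -24971 - (2201 - 8) = -24971 - 1*2193 = -24971 - 2193 = -27164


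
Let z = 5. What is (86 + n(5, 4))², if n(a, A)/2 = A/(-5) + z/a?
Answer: 186624/25 ≈ 7465.0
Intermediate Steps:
n(a, A) = 10/a - 2*A/5 (n(a, A) = 2*(A/(-5) + 5/a) = 2*(A*(-⅕) + 5/a) = 2*(-A/5 + 5/a) = 2*(5/a - A/5) = 10/a - 2*A/5)
(86 + n(5, 4))² = (86 + (10/5 - ⅖*4))² = (86 + (10*(⅕) - 8/5))² = (86 + (2 - 8/5))² = (86 + ⅖)² = (432/5)² = 186624/25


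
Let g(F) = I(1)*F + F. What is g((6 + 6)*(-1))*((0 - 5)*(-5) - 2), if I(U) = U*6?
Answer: -1932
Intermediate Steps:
I(U) = 6*U
g(F) = 7*F (g(F) = (6*1)*F + F = 6*F + F = 7*F)
g((6 + 6)*(-1))*((0 - 5)*(-5) - 2) = (7*((6 + 6)*(-1)))*((0 - 5)*(-5) - 2) = (7*(12*(-1)))*(-5*(-5) - 2) = (7*(-12))*(25 - 2) = -84*23 = -1932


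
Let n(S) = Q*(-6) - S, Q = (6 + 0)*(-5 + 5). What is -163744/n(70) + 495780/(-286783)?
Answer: 3351735068/1433915 ≈ 2337.5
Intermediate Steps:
Q = 0 (Q = 6*0 = 0)
n(S) = -S (n(S) = 0*(-6) - S = 0 - S = -S)
-163744/n(70) + 495780/(-286783) = -163744/((-1*70)) + 495780/(-286783) = -163744/(-70) + 495780*(-1/286783) = -163744*(-1/70) - 495780/286783 = 11696/5 - 495780/286783 = 3351735068/1433915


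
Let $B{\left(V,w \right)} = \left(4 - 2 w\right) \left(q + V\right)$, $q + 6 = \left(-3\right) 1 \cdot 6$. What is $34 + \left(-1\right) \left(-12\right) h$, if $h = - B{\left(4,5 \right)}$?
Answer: $-1406$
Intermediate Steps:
$q = -24$ ($q = -6 + \left(-3\right) 1 \cdot 6 = -6 - 18 = -24$)
$B{\left(V,w \right)} = \left(-24 + V\right) \left(4 - 2 w\right)$ ($B{\left(V,w \right)} = \left(4 - 2 w\right) \left(-24 + V\right) = \left(-24 + V\right) \left(4 - 2 w\right)$)
$h = -120$ ($h = - (-96 + 4 \cdot 4 + 48 \cdot 5 - 8 \cdot 5) = - (-96 + 16 + 240 - 40) = \left(-1\right) 120 = -120$)
$34 + \left(-1\right) \left(-12\right) h = 34 + \left(-1\right) \left(-12\right) \left(-120\right) = 34 + 12 \left(-120\right) = 34 - 1440 = -1406$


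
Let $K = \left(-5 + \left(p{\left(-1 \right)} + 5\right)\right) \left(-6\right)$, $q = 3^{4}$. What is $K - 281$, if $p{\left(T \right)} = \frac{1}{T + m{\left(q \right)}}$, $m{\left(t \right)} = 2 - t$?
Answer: $- \frac{11237}{40} \approx -280.92$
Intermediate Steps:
$q = 81$
$p{\left(T \right)} = \frac{1}{-79 + T}$ ($p{\left(T \right)} = \frac{1}{T + \left(2 - 81\right)} = \frac{1}{T - 79} = \frac{1}{-79 + T}$)
$K = \frac{3}{40}$ ($K = \left(-5 + \left(\frac{1}{-79 - 1} + 5\right)\right) \left(-6\right) = \left(-5 + \left(\frac{1}{-80} + 5\right)\right) \left(-6\right) = \left(-5 + \left(- \frac{1}{80} + 5\right)\right) \left(-6\right) = \left(-5 + \frac{399}{80}\right) \left(-6\right) = \left(- \frac{1}{80}\right) \left(-6\right) = \frac{3}{40} \approx 0.075$)
$K - 281 = \frac{3}{40} - 281 = - \frac{11237}{40}$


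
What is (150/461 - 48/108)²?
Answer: 244036/17214201 ≈ 0.014176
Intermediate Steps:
(150/461 - 48/108)² = (150*(1/461) - 48*1/108)² = (150/461 - 4/9)² = (-494/4149)² = 244036/17214201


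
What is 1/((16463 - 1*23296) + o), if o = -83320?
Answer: -1/90153 ≈ -1.1092e-5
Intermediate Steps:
1/((16463 - 1*23296) + o) = 1/((16463 - 1*23296) - 83320) = 1/((16463 - 23296) - 83320) = 1/(-6833 - 83320) = 1/(-90153) = -1/90153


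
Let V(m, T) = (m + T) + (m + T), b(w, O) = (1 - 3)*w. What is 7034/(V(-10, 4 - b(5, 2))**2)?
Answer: 3517/32 ≈ 109.91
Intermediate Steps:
b(w, O) = -2*w
V(m, T) = 2*T + 2*m (V(m, T) = (T + m) + (T + m) = 2*T + 2*m)
7034/(V(-10, 4 - b(5, 2))**2) = 7034/((2*(4 - (-2)*5) + 2*(-10))**2) = 7034/((2*(4 - 1*(-10)) - 20)**2) = 7034/((2*(4 + 10) - 20)**2) = 7034/((2*14 - 20)**2) = 7034/((28 - 20)**2) = 7034/(8**2) = 7034/64 = 7034*(1/64) = 3517/32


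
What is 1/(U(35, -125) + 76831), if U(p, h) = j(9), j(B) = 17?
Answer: 1/76848 ≈ 1.3013e-5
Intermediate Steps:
U(p, h) = 17
1/(U(35, -125) + 76831) = 1/(17 + 76831) = 1/76848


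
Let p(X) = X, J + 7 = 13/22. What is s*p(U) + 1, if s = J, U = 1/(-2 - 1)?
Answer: 69/22 ≈ 3.1364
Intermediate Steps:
U = -⅓ (U = 1/(-3) = -⅓ ≈ -0.33333)
J = -141/22 (J = -7 + 13/22 = -141/22 ≈ -6.4091)
s = -141/22 ≈ -6.4091
s*p(U) + 1 = -141/22*(-⅓) + 1 = 47/22 + 1 = 69/22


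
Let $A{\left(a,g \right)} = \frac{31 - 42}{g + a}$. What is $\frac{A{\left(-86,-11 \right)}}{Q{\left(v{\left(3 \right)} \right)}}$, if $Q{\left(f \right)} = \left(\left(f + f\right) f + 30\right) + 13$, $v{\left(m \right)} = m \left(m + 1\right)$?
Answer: $\frac{11}{32107} \approx 0.0003426$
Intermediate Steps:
$v{\left(m \right)} = m \left(1 + m\right)$
$A{\left(a,g \right)} = - \frac{11}{a + g}$
$Q{\left(f \right)} = 43 + 2 f^{2}$ ($Q{\left(f \right)} = \left(2 f f + 30\right) + 13 = \left(2 f^{2} + 30\right) + 13 = \left(30 + 2 f^{2}\right) + 13 = 43 + 2 f^{2}$)
$\frac{A{\left(-86,-11 \right)}}{Q{\left(v{\left(3 \right)} \right)}} = \frac{\left(-11\right) \frac{1}{-86 - 11}}{43 + 2 \left(3 \left(1 + 3\right)\right)^{2}} = \frac{\left(-11\right) \frac{1}{-97}}{43 + 2 \left(3 \cdot 4\right)^{2}} = \frac{\left(-11\right) \left(- \frac{1}{97}\right)}{43 + 2 \cdot 12^{2}} = \frac{11}{97 \left(43 + 2 \cdot 144\right)} = \frac{11}{97 \left(43 + 288\right)} = \frac{11}{97 \cdot 331} = \frac{11}{97} \cdot \frac{1}{331} = \frac{11}{32107}$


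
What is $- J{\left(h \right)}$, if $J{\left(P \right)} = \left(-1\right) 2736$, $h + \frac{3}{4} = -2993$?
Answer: $2736$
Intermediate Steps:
$h = - \frac{11975}{4}$ ($h = - \frac{3}{4} - 2993 = - \frac{11975}{4} \approx -2993.8$)
$J{\left(P \right)} = -2736$
$- J{\left(h \right)} = \left(-1\right) \left(-2736\right) = 2736$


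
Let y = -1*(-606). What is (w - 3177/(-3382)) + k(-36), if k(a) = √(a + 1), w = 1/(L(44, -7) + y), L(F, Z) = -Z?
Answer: 1950883/2073166 + I*√35 ≈ 0.94102 + 5.9161*I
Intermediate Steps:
y = 606
w = 1/613 (w = 1/(-1*(-7) + 606) = 1/(7 + 606) = 1/613 ≈ 0.0016313)
k(a) = √(1 + a)
(w - 3177/(-3382)) + k(-36) = (1/613 - 3177/(-3382)) + √(1 - 36) = (1/613 - 3177*(-1/3382)) + √(-35) = (1/613 + 3177/3382) + I*√35 = 1950883/2073166 + I*√35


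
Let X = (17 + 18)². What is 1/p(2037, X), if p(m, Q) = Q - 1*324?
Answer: 1/901 ≈ 0.0011099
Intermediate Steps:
X = 1225 (X = 35² = 1225)
p(m, Q) = -324 + Q (p(m, Q) = Q - 324 = -324 + Q)
1/p(2037, X) = 1/(-324 + 1225) = 1/901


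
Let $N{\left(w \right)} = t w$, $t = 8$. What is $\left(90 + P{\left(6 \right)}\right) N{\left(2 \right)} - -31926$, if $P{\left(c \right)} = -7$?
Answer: $33254$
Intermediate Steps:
$N{\left(w \right)} = 8 w$
$\left(90 + P{\left(6 \right)}\right) N{\left(2 \right)} - -31926 = \left(90 - 7\right) 8 \cdot 2 - -31926 = 83 \cdot 16 + 31926 = 1328 + 31926 = 33254$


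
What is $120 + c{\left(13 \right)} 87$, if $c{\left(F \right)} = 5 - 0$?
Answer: $555$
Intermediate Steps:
$c{\left(F \right)} = 5$ ($c{\left(F \right)} = 5 + 0 = 5$)
$120 + c{\left(13 \right)} 87 = 120 + 5 \cdot 87 = 120 + 435 = 555$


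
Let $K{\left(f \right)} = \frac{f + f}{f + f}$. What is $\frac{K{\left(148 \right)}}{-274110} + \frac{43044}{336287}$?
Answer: $\frac{11798454553}{92179629570} \approx 0.12799$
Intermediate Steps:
$K{\left(f \right)} = 1$ ($K{\left(f \right)} = \frac{2 f}{2 f} = 2 f \frac{1}{2 f} = 1$)
$\frac{K{\left(148 \right)}}{-274110} + \frac{43044}{336287} = 1 \frac{1}{-274110} + \frac{43044}{336287} = 1 \left(- \frac{1}{274110}\right) + 43044 \cdot \frac{1}{336287} = - \frac{1}{274110} + \frac{43044}{336287} = \frac{11798454553}{92179629570}$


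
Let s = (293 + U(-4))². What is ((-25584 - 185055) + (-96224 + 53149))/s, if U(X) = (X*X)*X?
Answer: -253714/52441 ≈ -4.8381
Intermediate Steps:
U(X) = X³ (U(X) = X²*X = X³)
s = 52441 (s = (293 + (-4)³)² = (293 - 64)² = 229² = 52441)
((-25584 - 185055) + (-96224 + 53149))/s = ((-25584 - 185055) + (-96224 + 53149))/52441 = (-210639 - 43075)*(1/52441) = -253714*1/52441 = -253714/52441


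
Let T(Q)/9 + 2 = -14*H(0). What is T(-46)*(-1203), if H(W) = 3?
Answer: 476388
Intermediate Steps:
T(Q) = -396 (T(Q) = -18 + 9*(-14*3) = -18 + 9*(-42) = -18 - 378 = -396)
T(-46)*(-1203) = -396*(-1203) = 476388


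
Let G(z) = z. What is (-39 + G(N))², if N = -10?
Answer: 2401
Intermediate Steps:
(-39 + G(N))² = (-39 - 10)² = (-49)² = 2401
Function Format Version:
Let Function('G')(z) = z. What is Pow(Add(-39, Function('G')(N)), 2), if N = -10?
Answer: 2401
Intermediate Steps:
Pow(Add(-39, Function('G')(N)), 2) = Pow(Add(-39, -10), 2) = Pow(-49, 2) = 2401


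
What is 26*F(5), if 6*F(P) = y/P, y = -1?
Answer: -13/15 ≈ -0.86667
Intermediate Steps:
F(P) = -1/(6*P) (F(P) = (-1/P)/6 = -1/(6*P))
26*F(5) = 26*(-1/6/5) = 26*(-1/6*1/5) = 26*(-1/30) = -13/15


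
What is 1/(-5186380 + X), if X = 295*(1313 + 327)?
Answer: -1/4702580 ≈ -2.1265e-7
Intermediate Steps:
X = 483800 (X = 295*1640 = 483800)
1/(-5186380 + X) = 1/(-5186380 + 483800) = 1/(-4702580) = -1/4702580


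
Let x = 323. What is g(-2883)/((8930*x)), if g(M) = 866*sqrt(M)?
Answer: 13423*I*sqrt(3)/1442195 ≈ 0.016121*I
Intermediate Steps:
g(-2883)/((8930*x)) = (866*sqrt(-2883))/((8930*323)) = (866*(31*I*sqrt(3)))/2884390 = (26846*I*sqrt(3))*(1/2884390) = 13423*I*sqrt(3)/1442195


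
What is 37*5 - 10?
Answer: 175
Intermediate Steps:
37*5 - 10 = 185 - 10 = 175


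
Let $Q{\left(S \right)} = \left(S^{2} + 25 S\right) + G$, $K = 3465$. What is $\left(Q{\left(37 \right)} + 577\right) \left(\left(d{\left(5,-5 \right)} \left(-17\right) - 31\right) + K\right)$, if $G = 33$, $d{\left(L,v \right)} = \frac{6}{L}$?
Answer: $\frac{49565472}{5} \approx 9.9131 \cdot 10^{6}$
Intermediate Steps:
$Q{\left(S \right)} = 33 + S^{2} + 25 S$ ($Q{\left(S \right)} = \left(S^{2} + 25 S\right) + 33 = 33 + S^{2} + 25 S$)
$\left(Q{\left(37 \right)} + 577\right) \left(\left(d{\left(5,-5 \right)} \left(-17\right) - 31\right) + K\right) = \left(\left(33 + 37^{2} + 25 \cdot 37\right) + 577\right) \left(\left(\frac{6}{5} \left(-17\right) - 31\right) + 3465\right) = \left(\left(33 + 1369 + 925\right) + 577\right) \left(\left(6 \cdot \frac{1}{5} \left(-17\right) - 31\right) + 3465\right) = \left(2327 + 577\right) \left(\left(\frac{6}{5} \left(-17\right) - 31\right) + 3465\right) = 2904 \left(\left(- \frac{102}{5} - 31\right) + 3465\right) = 2904 \left(- \frac{257}{5} + 3465\right) = 2904 \cdot \frac{17068}{5} = \frac{49565472}{5}$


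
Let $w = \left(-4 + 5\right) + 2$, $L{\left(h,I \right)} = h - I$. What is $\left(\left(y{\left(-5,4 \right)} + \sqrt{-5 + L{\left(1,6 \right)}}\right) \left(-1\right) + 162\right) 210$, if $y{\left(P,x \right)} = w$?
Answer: $33390 - 210 i \sqrt{10} \approx 33390.0 - 664.08 i$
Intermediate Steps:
$w = 3$ ($w = 1 + 2 = 3$)
$y{\left(P,x \right)} = 3$
$\left(\left(y{\left(-5,4 \right)} + \sqrt{-5 + L{\left(1,6 \right)}}\right) \left(-1\right) + 162\right) 210 = \left(\left(3 + \sqrt{-5 + \left(1 - 6\right)}\right) \left(-1\right) + 162\right) 210 = \left(\left(3 + \sqrt{-5 - 5}\right) \left(-1\right) + 162\right) 210 = \left(\left(3 + \sqrt{-10}\right) \left(-1\right) + 162\right) 210 = \left(\left(3 + i \sqrt{10}\right) \left(-1\right) + 162\right) 210 = \left(\left(-3 - i \sqrt{10}\right) + 162\right) 210 = \left(159 - i \sqrt{10}\right) 210 = 33390 - 210 i \sqrt{10}$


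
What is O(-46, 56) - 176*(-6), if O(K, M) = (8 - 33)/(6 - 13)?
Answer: 7417/7 ≈ 1059.6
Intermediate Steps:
O(K, M) = 25/7 (O(K, M) = -25/(-7) = -25*(-⅐) = 25/7)
O(-46, 56) - 176*(-6) = 25/7 - 176*(-6) = 25/7 - 1*(-1056) = 25/7 + 1056 = 7417/7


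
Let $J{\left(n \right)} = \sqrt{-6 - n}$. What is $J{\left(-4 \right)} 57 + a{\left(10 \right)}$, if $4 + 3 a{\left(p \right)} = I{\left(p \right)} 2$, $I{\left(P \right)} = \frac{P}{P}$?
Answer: $- \frac{2}{3} + 57 i \sqrt{2} \approx -0.66667 + 80.61 i$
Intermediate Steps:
$I{\left(P \right)} = 1$
$a{\left(p \right)} = - \frac{2}{3}$ ($a{\left(p \right)} = - \frac{4}{3} + \frac{1 \cdot 2}{3} = - \frac{4}{3} + \frac{1}{3} \cdot 2 = - \frac{4}{3} + \frac{2}{3} = - \frac{2}{3}$)
$J{\left(-4 \right)} 57 + a{\left(10 \right)} = \sqrt{-6 - -4} \cdot 57 - \frac{2}{3} = \sqrt{-6 + 4} \cdot 57 - \frac{2}{3} = \sqrt{-2} \cdot 57 - \frac{2}{3} = i \sqrt{2} \cdot 57 - \frac{2}{3} = 57 i \sqrt{2} - \frac{2}{3} = - \frac{2}{3} + 57 i \sqrt{2}$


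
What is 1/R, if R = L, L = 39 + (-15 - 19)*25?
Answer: -1/811 ≈ -0.0012330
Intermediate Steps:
L = -811 (L = 39 - 34*25 = 39 - 850 = -811)
R = -811
1/R = 1/(-811) = -1/811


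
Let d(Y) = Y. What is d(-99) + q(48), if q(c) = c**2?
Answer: 2205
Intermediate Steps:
d(-99) + q(48) = -99 + 48**2 = -99 + 2304 = 2205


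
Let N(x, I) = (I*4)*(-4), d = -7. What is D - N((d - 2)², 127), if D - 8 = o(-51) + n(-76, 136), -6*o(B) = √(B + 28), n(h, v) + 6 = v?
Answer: 2170 - I*√23/6 ≈ 2170.0 - 0.7993*I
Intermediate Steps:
n(h, v) = -6 + v
o(B) = -√(28 + B)/6 (o(B) = -√(B + 28)/6 = -√(28 + B)/6)
N(x, I) = -16*I (N(x, I) = (4*I)*(-4) = -16*I)
D = 138 - I*√23/6 (D = 8 + (-√(28 - 51)/6 + (-6 + 136)) = 8 + (-I*√23/6 + 130) = 8 + (130 - I*√23/6) = 138 - I*√23/6 ≈ 138.0 - 0.7993*I)
D - N((d - 2)², 127) = (138 - I*√23/6) - (-16)*127 = (138 - I*√23/6) - 1*(-2032) = (138 - I*√23/6) + 2032 = 2170 - I*√23/6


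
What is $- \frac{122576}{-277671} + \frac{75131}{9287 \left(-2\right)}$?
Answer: $- \frac{18584973277}{5157461154} \approx -3.6035$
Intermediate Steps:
$- \frac{122576}{-277671} + \frac{75131}{9287 \left(-2\right)} = \left(-122576\right) \left(- \frac{1}{277671}\right) + \frac{75131}{-18574} = \frac{122576}{277671} + 75131 \left(- \frac{1}{18574}\right) = \frac{122576}{277671} - \frac{75131}{18574} = - \frac{18584973277}{5157461154}$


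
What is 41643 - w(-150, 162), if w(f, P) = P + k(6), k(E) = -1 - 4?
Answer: 41486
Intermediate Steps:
k(E) = -5
w(f, P) = -5 + P (w(f, P) = P - 5 = -5 + P)
41643 - w(-150, 162) = 41643 - (-5 + 162) = 41643 - 1*157 = 41643 - 157 = 41486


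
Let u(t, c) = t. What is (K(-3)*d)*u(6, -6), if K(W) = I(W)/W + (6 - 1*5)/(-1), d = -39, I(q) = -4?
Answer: -78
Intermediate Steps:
K(W) = -1 - 4/W (K(W) = -4/W + (6 - 1*5)/(-1) = -4/W + (6 - 5)*(-1) = -4/W + 1*(-1) = -4/W - 1 = -1 - 4/W)
(K(-3)*d)*u(6, -6) = (((-4 - 1*(-3))/(-3))*(-39))*6 = (-(-4 + 3)/3*(-39))*6 = (-⅓*(-1)*(-39))*6 = ((⅓)*(-39))*6 = -13*6 = -78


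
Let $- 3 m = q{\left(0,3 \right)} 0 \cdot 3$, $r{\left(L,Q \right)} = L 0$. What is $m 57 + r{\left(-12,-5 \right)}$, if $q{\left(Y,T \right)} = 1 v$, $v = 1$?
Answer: $0$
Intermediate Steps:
$q{\left(Y,T \right)} = 1$ ($q{\left(Y,T \right)} = 1 \cdot 1 = 1$)
$r{\left(L,Q \right)} = 0$
$m = 0$ ($m = - \frac{1 \cdot 0 \cdot 3}{3} = - \frac{0 \cdot 3}{3} = \left(- \frac{1}{3}\right) 0 = 0$)
$m 57 + r{\left(-12,-5 \right)} = 0 \cdot 57 + 0 = 0 + 0 = 0$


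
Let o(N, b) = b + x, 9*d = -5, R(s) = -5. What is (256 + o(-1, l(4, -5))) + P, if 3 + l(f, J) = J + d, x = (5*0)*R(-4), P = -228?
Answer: 175/9 ≈ 19.444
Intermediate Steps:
x = 0 (x = (5*0)*(-5) = 0*(-5) = 0)
d = -5/9 (d = (1/9)*(-5) = -5/9 ≈ -0.55556)
l(f, J) = -32/9 + J (l(f, J) = -3 + (J - 5/9) = -3 + (-5/9 + J) = -32/9 + J)
o(N, b) = b (o(N, b) = b + 0 = b)
(256 + o(-1, l(4, -5))) + P = (256 + (-32/9 - 5)) - 228 = (256 - 77/9) - 228 = 2227/9 - 228 = 175/9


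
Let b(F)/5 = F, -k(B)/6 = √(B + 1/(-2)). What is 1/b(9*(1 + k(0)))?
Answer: 1/855 + I*√2/285 ≈ 0.0011696 + 0.0049622*I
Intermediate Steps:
k(B) = -6*√(-½ + B) (k(B) = -6*√(B + 1/(-2)) = -6*√(B - ½) = -6*√(-½ + B))
b(F) = 5*F
1/b(9*(1 + k(0))) = 1/(5*(9*(1 - 3*√(-2 + 4*0)))) = 1/(5*(9*(1 - 3*√(-2 + 0)))) = 1/(5*(9*(1 - 3*I*√2))) = 1/(5*(9 - 27*I*√2)) = 1/(45 - 135*I*√2)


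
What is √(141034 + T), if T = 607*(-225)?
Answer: 7*√91 ≈ 66.776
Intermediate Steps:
T = -136575
√(141034 + T) = √(141034 - 136575) = √4459 = 7*√91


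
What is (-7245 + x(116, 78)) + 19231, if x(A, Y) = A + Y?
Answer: 12180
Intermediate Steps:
(-7245 + x(116, 78)) + 19231 = (-7245 + (116 + 78)) + 19231 = (-7245 + 194) + 19231 = -7051 + 19231 = 12180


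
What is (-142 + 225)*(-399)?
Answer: -33117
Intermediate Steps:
(-142 + 225)*(-399) = 83*(-399) = -33117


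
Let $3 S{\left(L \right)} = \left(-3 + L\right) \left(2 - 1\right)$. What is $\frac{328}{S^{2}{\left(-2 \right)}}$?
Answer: $\frac{2952}{25} \approx 118.08$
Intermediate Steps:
$S{\left(L \right)} = -1 + \frac{L}{3}$ ($S{\left(L \right)} = \frac{\left(-3 + L\right) \left(2 - 1\right)}{3} = \frac{\left(-3 + L\right) 1}{3} = \frac{-3 + L}{3} = -1 + \frac{L}{3}$)
$\frac{328}{S^{2}{\left(-2 \right)}} = \frac{328}{\left(-1 + \frac{1}{3} \left(-2\right)\right)^{2}} = \frac{328}{\left(-1 - \frac{2}{3}\right)^{2}} = \frac{328}{\left(- \frac{5}{3}\right)^{2}} = \frac{328}{\frac{25}{9}} = 328 \cdot \frac{9}{25} = \frac{2952}{25}$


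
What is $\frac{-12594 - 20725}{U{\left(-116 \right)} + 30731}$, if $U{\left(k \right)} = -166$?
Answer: $- \frac{33319}{30565} \approx -1.0901$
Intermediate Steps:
$\frac{-12594 - 20725}{U{\left(-116 \right)} + 30731} = \frac{-12594 - 20725}{-166 + 30731} = - \frac{33319}{30565}$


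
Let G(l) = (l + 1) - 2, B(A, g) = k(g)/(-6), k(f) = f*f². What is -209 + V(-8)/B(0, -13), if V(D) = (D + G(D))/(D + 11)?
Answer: -459207/2197 ≈ -209.02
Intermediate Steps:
k(f) = f³
B(A, g) = -g³/6 (B(A, g) = g³/(-6) = g³*(-⅙) = -g³/6)
G(l) = -1 + l (G(l) = (1 + l) - 2 = -1 + l)
V(D) = (-1 + 2*D)/(11 + D) (V(D) = (D + (-1 + D))/(D + 11) = (-1 + 2*D)/(11 + D))
-209 + V(-8)/B(0, -13) = -209 + ((-1 + 2*(-8))/(11 - 8))/((-⅙*(-13)³)) = -209 + ((-1 - 16)/3)/((-⅙*(-2197))) = -209 + ((⅓)*(-17))/(2197/6) = -209 - 17/3*6/2197 = -209 - 34/2197 = -459207/2197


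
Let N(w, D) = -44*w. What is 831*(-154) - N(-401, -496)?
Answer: -145618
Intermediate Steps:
831*(-154) - N(-401, -496) = 831*(-154) - (-44)*(-401) = -127974 - 1*17644 = -127974 - 17644 = -145618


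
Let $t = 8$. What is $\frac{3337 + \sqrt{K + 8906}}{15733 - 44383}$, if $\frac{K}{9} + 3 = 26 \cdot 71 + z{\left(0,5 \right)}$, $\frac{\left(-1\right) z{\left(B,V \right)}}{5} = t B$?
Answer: $- \frac{3337}{28650} - \frac{\sqrt{25493}}{28650} \approx -0.12205$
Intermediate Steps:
$z{\left(B,V \right)} = - 40 B$ ($z{\left(B,V \right)} = - 5 \cdot 8 B = - 40 B$)
$K = 16587$ ($K = -27 + 9 \left(26 \cdot 71 - 0\right) = -27 + 9 \left(1846 + 0\right) = -27 + 9 \cdot 1846 = -27 + 16614 = 16587$)
$\frac{3337 + \sqrt{K + 8906}}{15733 - 44383} = \frac{3337 + \sqrt{16587 + 8906}}{15733 - 44383} = \frac{3337 + \sqrt{25493}}{-28650} = \left(3337 + \sqrt{25493}\right) \left(- \frac{1}{28650}\right) = - \frac{3337}{28650} - \frac{\sqrt{25493}}{28650}$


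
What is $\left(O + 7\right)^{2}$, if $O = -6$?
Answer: $1$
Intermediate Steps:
$\left(O + 7\right)^{2} = \left(-6 + 7\right)^{2} = 1^{2} = 1$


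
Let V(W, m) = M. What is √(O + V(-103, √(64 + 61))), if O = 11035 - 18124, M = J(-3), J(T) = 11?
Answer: I*√7078 ≈ 84.131*I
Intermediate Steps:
M = 11
O = -7089
V(W, m) = 11
√(O + V(-103, √(64 + 61))) = √(-7089 + 11) = √(-7078) = I*√7078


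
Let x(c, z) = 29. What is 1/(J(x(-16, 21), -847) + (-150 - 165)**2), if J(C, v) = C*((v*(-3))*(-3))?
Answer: -1/121842 ≈ -8.2074e-6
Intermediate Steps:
J(C, v) = 9*C*v (J(C, v) = C*(-3*v*(-3)) = C*(9*v) = 9*C*v)
1/(J(x(-16, 21), -847) + (-150 - 165)**2) = 1/(9*29*(-847) + (-150 - 165)**2) = 1/(-221067 + (-315)**2) = 1/(-221067 + 99225) = 1/(-121842) = -1/121842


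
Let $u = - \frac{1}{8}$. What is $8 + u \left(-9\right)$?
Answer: $\frac{73}{8} \approx 9.125$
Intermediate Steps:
$u = - \frac{1}{8}$ ($u = \left(-1\right) \frac{1}{8} = - \frac{1}{8} \approx -0.125$)
$8 + u \left(-9\right) = 8 - - \frac{9}{8} = 8 + \frac{9}{8} = \frac{73}{8}$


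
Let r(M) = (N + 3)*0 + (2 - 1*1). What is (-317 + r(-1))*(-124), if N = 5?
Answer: 39184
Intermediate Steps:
r(M) = 1 (r(M) = (5 + 3)*0 + (2 - 1*1) = 8*0 + (2 - 1) = 0 + 1 = 1)
(-317 + r(-1))*(-124) = (-317 + 1)*(-124) = -316*(-124) = 39184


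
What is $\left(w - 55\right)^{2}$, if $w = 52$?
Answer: $9$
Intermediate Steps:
$\left(w - 55\right)^{2} = \left(52 - 55\right)^{2} = \left(-3\right)^{2} = 9$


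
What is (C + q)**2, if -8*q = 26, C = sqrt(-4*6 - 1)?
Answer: (13 - 20*I)**2/16 ≈ -14.438 - 32.5*I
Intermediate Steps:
C = 5*I (C = sqrt(-24 - 1) = sqrt(-25) = 5*I ≈ 5.0*I)
q = -13/4 (q = -1/8*26 = -13/4 ≈ -3.2500)
(C + q)**2 = (5*I - 13/4)**2 = (-13/4 + 5*I)**2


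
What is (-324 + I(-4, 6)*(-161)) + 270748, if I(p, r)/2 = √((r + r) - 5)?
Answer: 270424 - 322*√7 ≈ 2.6957e+5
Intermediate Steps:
I(p, r) = 2*√(-5 + 2*r) (I(p, r) = 2*√((r + r) - 5) = 2*√(2*r - 5) = 2*√(-5 + 2*r))
(-324 + I(-4, 6)*(-161)) + 270748 = (-324 + (2*√(-5 + 2*6))*(-161)) + 270748 = (-324 + (2*√(-5 + 12))*(-161)) + 270748 = (-324 + (2*√7)*(-161)) + 270748 = (-324 - 322*√7) + 270748 = 270424 - 322*√7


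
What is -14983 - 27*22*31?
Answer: -33397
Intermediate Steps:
-14983 - 27*22*31 = -14983 - 594*31 = -14983 - 18414 = -33397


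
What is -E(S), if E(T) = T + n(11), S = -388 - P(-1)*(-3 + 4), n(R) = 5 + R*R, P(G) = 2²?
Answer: 266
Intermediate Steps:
P(G) = 4
n(R) = 5 + R²
S = -392 (S = -388 - 4*(-3 + 4) = -388 - 4 = -392)
E(T) = 126 + T (E(T) = T + (5 + 11²) = T + (5 + 121) = T + 126 = 126 + T)
-E(S) = -(126 - 392) = -1*(-266) = 266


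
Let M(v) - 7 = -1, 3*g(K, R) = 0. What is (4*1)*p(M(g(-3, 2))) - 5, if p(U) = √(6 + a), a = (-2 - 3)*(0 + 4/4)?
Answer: -1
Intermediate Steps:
g(K, R) = 0 (g(K, R) = (⅓)*0 = 0)
a = -5 (a = -5*(0 + 4*(¼)) = -5*(0 + 1) = -5*1 = -5)
M(v) = 6 (M(v) = 7 - 1 = 6)
p(U) = 1 (p(U) = √(6 - 5) = √1 = 1)
(4*1)*p(M(g(-3, 2))) - 5 = (4*1)*1 - 5 = 4*1 - 5 = 4 - 5 = -1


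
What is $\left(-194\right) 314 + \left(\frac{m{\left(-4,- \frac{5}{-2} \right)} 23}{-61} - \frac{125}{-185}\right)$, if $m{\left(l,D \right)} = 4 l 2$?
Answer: $- \frac{137458655}{2257} \approx -60903.0$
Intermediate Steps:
$m{\left(l,D \right)} = 8 l$
$\left(-194\right) 314 + \left(\frac{m{\left(-4,- \frac{5}{-2} \right)} 23}{-61} - \frac{125}{-185}\right) = \left(-194\right) 314 - \left(- \frac{25}{37} - \frac{8 \left(-4\right) 23}{-61}\right) = -60916 - \left(- \frac{25}{37} - \left(-32\right) 23 \left(- \frac{1}{61}\right)\right) = -60916 + \left(\left(-736\right) \left(- \frac{1}{61}\right) + \frac{25}{37}\right) = -60916 + \left(\frac{736}{61} + \frac{25}{37}\right) = -60916 + \frac{28757}{2257} = - \frac{137458655}{2257}$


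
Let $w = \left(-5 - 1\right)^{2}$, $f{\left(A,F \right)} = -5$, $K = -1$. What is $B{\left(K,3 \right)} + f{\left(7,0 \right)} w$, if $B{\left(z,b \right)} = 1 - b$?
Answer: $-182$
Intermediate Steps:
$w = 36$ ($w = \left(-6\right)^{2} = 36$)
$B{\left(K,3 \right)} + f{\left(7,0 \right)} w = \left(1 - 3\right) - 180 = -2 - 180 = -182$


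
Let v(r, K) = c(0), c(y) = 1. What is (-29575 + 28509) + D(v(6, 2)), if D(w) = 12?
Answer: -1054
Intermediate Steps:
v(r, K) = 1
(-29575 + 28509) + D(v(6, 2)) = (-29575 + 28509) + 12 = -1066 + 12 = -1054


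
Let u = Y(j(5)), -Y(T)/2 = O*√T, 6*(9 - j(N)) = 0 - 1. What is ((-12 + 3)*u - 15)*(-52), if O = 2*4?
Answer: 780 - 1248*√330 ≈ -21891.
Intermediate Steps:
j(N) = 55/6 (j(N) = 9 - (0 - 1)/6 = 9 - ⅙*(-1) = 9 + ⅙ = 55/6)
O = 8
Y(T) = -16*√T
u = -8*√330/3 ≈ -48.442
((-12 + 3)*u - 15)*(-52) = ((-12 + 3)*(-8*√330/3) - 15)*(-52) = (-(-24)*√330 - 15)*(-52) = (24*√330 - 15)*(-52) = (-15 + 24*√330)*(-52) = 780 - 1248*√330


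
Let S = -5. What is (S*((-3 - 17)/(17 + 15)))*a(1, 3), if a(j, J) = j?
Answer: 25/8 ≈ 3.1250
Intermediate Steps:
(S*((-3 - 17)/(17 + 15)))*a(1, 3) = -5*(-3 - 17)/(17 + 15)*1 = -(-100)/32*1 = -5*(-5/8)*1 = (25/8)*1 = 25/8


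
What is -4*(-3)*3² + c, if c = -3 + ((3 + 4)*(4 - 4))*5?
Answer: 105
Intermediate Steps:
c = -3 (c = -3 + (7*0)*5 = -3 + 0*5 = -3 + 0 = -3)
-4*(-3)*3² + c = -4*(-3)*3² - 3 = 12*9 - 3 = 108 - 3 = 105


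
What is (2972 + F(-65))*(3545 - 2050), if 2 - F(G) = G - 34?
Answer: 4594135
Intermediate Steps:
F(G) = 36 - G (F(G) = 2 - (G - 34) = 2 - (-34 + G) = 2 + (34 - G) = 36 - G)
(2972 + F(-65))*(3545 - 2050) = (2972 + (36 - 1*(-65)))*(3545 - 2050) = (2972 + (36 + 65))*1495 = (2972 + 101)*1495 = 3073*1495 = 4594135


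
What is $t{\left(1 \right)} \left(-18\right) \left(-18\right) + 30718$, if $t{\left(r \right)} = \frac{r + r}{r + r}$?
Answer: $31042$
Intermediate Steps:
$t{\left(r \right)} = 1$ ($t{\left(r \right)} = \frac{2 r}{2 r} = 2 r \frac{1}{2 r} = 1$)
$t{\left(1 \right)} \left(-18\right) \left(-18\right) + 30718 = 1 \left(-18\right) \left(-18\right) + 30718 = \left(-18\right) \left(-18\right) + 30718 = 324 + 30718 = 31042$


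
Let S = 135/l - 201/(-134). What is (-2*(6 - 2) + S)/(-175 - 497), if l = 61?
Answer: 523/81984 ≈ 0.0063793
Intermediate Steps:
S = 453/122 (S = 135/61 - 201/(-134) = 135*(1/61) - 201*(-1/134) = 135/61 + 3/2 = 453/122 ≈ 3.7131)
(-2*(6 - 2) + S)/(-175 - 497) = (-2*(6 - 2) + 453/122)/(-175 - 497) = (-2*4 + 453/122)/(-672) = (-8 + 453/122)*(-1/672) = -523/122*(-1/672) = 523/81984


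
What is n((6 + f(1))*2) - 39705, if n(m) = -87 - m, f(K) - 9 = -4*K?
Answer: -39814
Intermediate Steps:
f(K) = 9 - 4*K
n((6 + f(1))*2) - 39705 = (-87 - (6 + (9 - 4*1))*2) - 39705 = (-87 - (6 + (9 - 4))*2) - 39705 = (-87 - (6 + 5)*2) - 39705 = (-87 - 11*2) - 39705 = (-87 - 1*22) - 39705 = (-87 - 22) - 39705 = -109 - 39705 = -39814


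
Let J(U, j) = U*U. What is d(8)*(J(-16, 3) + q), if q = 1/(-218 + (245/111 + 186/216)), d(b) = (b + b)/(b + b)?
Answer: 73288652/286289 ≈ 256.00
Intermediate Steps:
J(U, j) = U²
d(b) = 1 (d(b) = (2*b)/((2*b)) = (2*b)*(1/(2*b)) = 1)
q = -1332/286289 (q = 1/(-218 + (245*(1/111) + 186*(1/216))) = 1/(-218 + (245/111 + 31/36)) = 1/(-218 + 4087/1332) = 1/(-286289/1332) = -1332/286289 ≈ -0.0046526)
d(8)*(J(-16, 3) + q) = 1*((-16)² - 1332/286289) = 1*(256 - 1332/286289) = 1*(73288652/286289) = 73288652/286289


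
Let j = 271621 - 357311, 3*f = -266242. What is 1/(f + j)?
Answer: -3/523312 ≈ -5.7327e-6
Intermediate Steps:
f = -266242/3 (f = (⅓)*(-266242) = -266242/3 ≈ -88747.)
j = -85690
1/(f + j) = 1/(-266242/3 - 85690) = 1/(-523312/3) = -3/523312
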